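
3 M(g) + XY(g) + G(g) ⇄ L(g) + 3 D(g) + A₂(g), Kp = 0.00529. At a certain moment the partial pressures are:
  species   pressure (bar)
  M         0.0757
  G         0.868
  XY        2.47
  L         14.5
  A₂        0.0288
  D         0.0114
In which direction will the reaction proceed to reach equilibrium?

Qp = P(L)·P(D)³·P(A₂) / (P(M)³·P(XY)·P(G)) = (14.5)·(0.0114)³·(0.0288) / ((0.0757)³·(2.47)·(0.868)) = 6.65×10⁻⁴
Qp = 6.65×10⁻⁴ < Kp = 0.00529, so the forward reaction proceeds.

in the forward direction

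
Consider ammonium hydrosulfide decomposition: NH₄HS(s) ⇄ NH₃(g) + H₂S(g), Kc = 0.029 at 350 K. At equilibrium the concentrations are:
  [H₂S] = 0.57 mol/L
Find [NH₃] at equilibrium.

(NH₄HS is a pure solid — omitted from Kc.)
At equilibrium, Kc = [NH₃]·[H₂S] = 0.029.
([NH₃])·(0.57) = 0.029
[NH₃] = 0.0509 = 0.051 mol/L

[NH₃] = 0.051 mol/L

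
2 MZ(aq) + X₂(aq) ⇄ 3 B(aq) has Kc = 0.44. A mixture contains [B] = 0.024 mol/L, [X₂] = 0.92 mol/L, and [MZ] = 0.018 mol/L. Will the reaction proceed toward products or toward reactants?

forward (toward products)

Qc = [B]³ / ([MZ]²·[X₂]) = (0.024)³ / ((0.018)²·(0.92)) = 0.046
Qc = 0.046 < Kc = 0.44, so the forward reaction proceeds.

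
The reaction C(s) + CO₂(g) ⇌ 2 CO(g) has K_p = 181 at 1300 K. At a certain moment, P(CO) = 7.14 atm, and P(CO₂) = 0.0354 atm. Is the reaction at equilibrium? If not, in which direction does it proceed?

(C is a pure solid — omitted from Q_p.)
Q_p = P(CO)² / P(CO₂) = (7.14)² / (0.0354) = 1440
Q_p = 1440 > K_p = 181, so the reverse reaction proceeds.

in the reverse direction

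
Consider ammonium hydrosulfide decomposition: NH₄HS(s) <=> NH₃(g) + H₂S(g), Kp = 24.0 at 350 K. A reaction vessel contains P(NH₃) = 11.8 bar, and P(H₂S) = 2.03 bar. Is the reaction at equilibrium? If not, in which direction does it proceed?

neither direction; the system is at equilibrium

(NH₄HS is a pure solid — omitted from Qp.)
Qp = P(NH₃)·P(H₂S) = (11.8)·(2.03) = 24.0
Qp = 24.0 = Kp, so the system is already at equilibrium.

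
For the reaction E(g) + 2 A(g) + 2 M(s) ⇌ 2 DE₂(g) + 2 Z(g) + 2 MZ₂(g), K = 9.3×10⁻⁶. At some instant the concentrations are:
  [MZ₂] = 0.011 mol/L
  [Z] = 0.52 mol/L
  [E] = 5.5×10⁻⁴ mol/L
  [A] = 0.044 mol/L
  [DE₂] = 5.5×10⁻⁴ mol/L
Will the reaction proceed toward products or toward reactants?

neither direction; the system is at equilibrium

(M is a pure solid — omitted from Q.)
Q = [DE₂]²·[Z]²·[MZ₂]² / ([E]·[A]²) = (5.5×10⁻⁴)²·(0.52)²·(0.011)² / ((5.5×10⁻⁴)·(0.044)²) = 9.3×10⁻⁶
Q = 9.3×10⁻⁶ = K, so the system is already at equilibrium.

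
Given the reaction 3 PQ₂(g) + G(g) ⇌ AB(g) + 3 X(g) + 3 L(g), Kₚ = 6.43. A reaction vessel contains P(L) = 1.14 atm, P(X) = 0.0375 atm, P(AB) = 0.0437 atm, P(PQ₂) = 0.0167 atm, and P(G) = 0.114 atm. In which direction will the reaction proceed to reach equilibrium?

Qₚ = P(AB)·P(X)³·P(L)³ / (P(PQ₂)³·P(G)) = (0.0437)·(0.0375)³·(1.14)³ / ((0.0167)³·(0.114)) = 6.43
Qₚ = 6.43 = Kₚ, so the system is already at equilibrium.

at equilibrium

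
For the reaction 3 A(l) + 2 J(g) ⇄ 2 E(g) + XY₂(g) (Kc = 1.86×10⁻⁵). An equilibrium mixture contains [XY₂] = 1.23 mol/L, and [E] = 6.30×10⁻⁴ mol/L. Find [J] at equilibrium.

[J] = 0.162 mol/L

(A is a pure liquid — omitted from Kc.)
At equilibrium, Kc = [E]²·[XY₂] / [J]² = 1.86×10⁻⁵.
(6.30×10⁻⁴)²·(1.23) / ([J])² = 1.86×10⁻⁵
[J]² = 0.0262 ⇒ [J] = 0.162 mol/L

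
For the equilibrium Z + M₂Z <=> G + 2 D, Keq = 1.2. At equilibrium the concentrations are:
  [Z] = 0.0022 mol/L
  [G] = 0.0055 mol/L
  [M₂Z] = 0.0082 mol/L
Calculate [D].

[D] = 0.063 mol/L

At equilibrium, Keq = [G]·[D]² / ([Z]·[M₂Z]) = 1.2.
(0.0055)·([D])² / ((0.0022)·(0.0082)) = 1.2
[D]² = 0.00394 ⇒ [D] = 0.063 mol/L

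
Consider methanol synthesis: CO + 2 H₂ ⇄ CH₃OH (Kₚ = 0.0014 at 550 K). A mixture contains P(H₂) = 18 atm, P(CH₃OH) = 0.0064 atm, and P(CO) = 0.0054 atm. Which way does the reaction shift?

toward reactants

Qₚ = P(CH₃OH) / (P(CO)·P(H₂)²) = (0.0064) / ((0.0054)·(18)²) = 0.0037
Qₚ = 0.0037 > Kₚ = 0.0014, so the reverse reaction proceeds.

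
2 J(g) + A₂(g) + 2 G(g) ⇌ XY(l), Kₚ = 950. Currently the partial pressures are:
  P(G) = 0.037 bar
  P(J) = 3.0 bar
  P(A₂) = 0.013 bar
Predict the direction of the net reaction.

(XY is a pure liquid — omitted from Qₚ.)
Qₚ = 1 / (P(J)²·P(A₂)·P(G)²) = 1 / ((3.0)²·(0.013)·(0.037)²) = 6200
Qₚ = 6200 > Kₚ = 950, so the reverse reaction proceeds.

toward reactants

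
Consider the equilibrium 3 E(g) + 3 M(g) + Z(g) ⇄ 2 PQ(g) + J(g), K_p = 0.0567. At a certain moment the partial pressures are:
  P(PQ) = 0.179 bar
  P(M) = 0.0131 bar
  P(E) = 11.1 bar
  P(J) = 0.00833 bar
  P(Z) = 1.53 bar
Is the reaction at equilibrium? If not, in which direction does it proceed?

at equilibrium

Q_p = P(PQ)²·P(J) / (P(E)³·P(M)³·P(Z)) = (0.179)²·(0.00833) / ((11.1)³·(0.0131)³·(1.53)) = 0.0567
Q_p = 0.0567 = K_p, so the system is already at equilibrium.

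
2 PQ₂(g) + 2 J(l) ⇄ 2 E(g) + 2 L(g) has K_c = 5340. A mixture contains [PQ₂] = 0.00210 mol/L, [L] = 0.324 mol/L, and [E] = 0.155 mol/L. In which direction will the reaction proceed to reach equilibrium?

in the forward direction

(J is a pure liquid — omitted from Q_c.)
Q_c = [E]²·[L]² / [PQ₂]² = (0.155)²·(0.324)² / (0.00210)² = 572
Q_c = 572 < K_c = 5340, so the forward reaction proceeds.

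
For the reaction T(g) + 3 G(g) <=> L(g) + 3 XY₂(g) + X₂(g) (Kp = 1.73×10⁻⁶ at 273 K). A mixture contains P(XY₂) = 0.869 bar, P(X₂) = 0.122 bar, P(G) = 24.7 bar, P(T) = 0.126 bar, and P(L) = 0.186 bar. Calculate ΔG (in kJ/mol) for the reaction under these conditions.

Qp = P(L)·P(XY₂)³·P(X₂) / (P(T)·P(G)³) = (0.186)·(0.869)³·(0.122) / ((0.126)·(24.7)³) = 7.84×10⁻⁶
ΔG = RT ln(Qp/Kp) = (8.314 J mol⁻¹ K⁻¹)(273 K) × ln(7.84×10⁻⁶/1.73×10⁻⁶)
   = (2.270 kJ/mol)(1.511) = 3.43 kJ/mol
ΔG > 0, so the forward reaction is non-spontaneous (proceeds in reverse).

ΔG = 3.43 kJ/mol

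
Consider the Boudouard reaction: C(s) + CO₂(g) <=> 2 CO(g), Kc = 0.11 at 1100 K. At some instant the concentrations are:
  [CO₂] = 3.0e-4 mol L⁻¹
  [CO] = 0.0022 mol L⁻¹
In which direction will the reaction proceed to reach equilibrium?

toward products

(C is a pure solid — omitted from Qc.)
Qc = [CO]² / [CO₂] = (0.0022)² / (3.0e-4) = 0.016
Qc = 0.016 < Kc = 0.11, so the forward reaction proceeds.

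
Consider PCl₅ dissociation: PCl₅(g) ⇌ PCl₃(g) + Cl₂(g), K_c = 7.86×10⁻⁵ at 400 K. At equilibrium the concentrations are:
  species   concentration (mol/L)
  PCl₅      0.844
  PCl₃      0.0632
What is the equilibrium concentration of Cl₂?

[Cl₂] = 0.00105 mol/L

At equilibrium, K_c = [PCl₃]·[Cl₂] / [PCl₅] = 7.86×10⁻⁵.
(0.0632)·([Cl₂]) / (0.844) = 7.86×10⁻⁵
[Cl₂] = 0.00105 mol/L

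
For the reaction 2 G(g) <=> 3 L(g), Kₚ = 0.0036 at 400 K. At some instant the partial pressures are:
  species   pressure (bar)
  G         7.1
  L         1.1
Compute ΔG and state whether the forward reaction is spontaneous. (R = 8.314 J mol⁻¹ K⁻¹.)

Qₚ = P(L)³ / P(G)² = (1.1)³ / (7.1)² = 0.0264
ΔG = RT ln(Qₚ/Kₚ) = (8.314 J mol⁻¹ K⁻¹)(400 K) × ln(0.0264/0.0036)
   = (3.326 kJ/mol)(1.992) = 6.63 kJ/mol
ΔG > 0, so the forward reaction is non-spontaneous (proceeds in reverse).

ΔG = 6.63 kJ/mol; the forward reaction is non-spontaneous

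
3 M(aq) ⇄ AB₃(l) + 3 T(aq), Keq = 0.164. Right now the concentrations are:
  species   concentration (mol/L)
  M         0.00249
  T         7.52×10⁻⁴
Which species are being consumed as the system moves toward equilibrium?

M (reactants)

(AB₃ is a pure liquid — omitted from Q.)
Q = [T]³ / [M]³ = (7.52×10⁻⁴)³ / (0.00249)³ = 0.0275
Q = 0.0275 < Keq = 0.164: net forward reaction.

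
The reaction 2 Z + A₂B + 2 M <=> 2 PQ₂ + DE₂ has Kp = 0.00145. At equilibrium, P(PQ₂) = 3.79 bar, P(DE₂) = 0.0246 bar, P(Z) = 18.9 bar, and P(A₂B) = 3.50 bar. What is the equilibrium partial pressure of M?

At equilibrium, Kp = P(PQ₂)²·P(DE₂) / (P(Z)²·P(A₂B)·P(M)²) = 0.00145.
(3.79)²·(0.0246) / ((18.9)²·(3.50)·(P(M))²) = 0.00145
P(M)² = 0.195 ⇒ P(M) = 0.441 bar

P(M) = 0.441 bar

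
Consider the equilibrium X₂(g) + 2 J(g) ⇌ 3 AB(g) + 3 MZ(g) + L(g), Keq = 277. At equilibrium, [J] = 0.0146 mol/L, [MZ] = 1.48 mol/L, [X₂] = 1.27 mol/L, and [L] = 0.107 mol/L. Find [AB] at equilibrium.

[AB] = 0.600 mol/L

At equilibrium, Keq = [AB]³·[MZ]³·[L] / ([X₂]·[J]²) = 277.
([AB])³·(1.48)³·(0.107) / ((1.27)·(0.0146)²) = 277
[AB]³ = 0.216 ⇒ [AB] = 0.600 mol/L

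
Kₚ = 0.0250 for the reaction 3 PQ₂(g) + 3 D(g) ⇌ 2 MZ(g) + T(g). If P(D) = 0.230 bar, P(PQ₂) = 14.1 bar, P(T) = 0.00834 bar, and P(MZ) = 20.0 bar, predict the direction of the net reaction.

Qₚ = P(MZ)²·P(T) / (P(PQ₂)³·P(D)³) = (20.0)²·(0.00834) / ((14.1)³·(0.230)³) = 0.0978
Qₚ = 0.0978 > Kₚ = 0.0250, so the reverse reaction proceeds.

toward reactants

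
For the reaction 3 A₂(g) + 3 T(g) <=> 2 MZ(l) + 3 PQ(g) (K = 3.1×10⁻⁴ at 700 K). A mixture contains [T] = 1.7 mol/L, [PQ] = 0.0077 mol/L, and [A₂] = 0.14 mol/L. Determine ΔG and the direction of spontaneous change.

ΔG = -12.9 kJ/mol; the forward reaction is spontaneous

(MZ is a pure liquid — omitted from Q.)
Q = [PQ]³ / ([A₂]³·[T]³) = (0.0077)³ / ((0.14)³·(1.7)³) = 3.39×10⁻⁵
ΔG = RT ln(Q/K) = (8.314 J mol⁻¹ K⁻¹)(700 K) × ln(3.39×10⁻⁵/3.1×10⁻⁴)
   = (5.820 kJ/mol)(-2.213) = -12.9 kJ/mol
ΔG < 0, so the forward reaction is spontaneous (proceeds forward).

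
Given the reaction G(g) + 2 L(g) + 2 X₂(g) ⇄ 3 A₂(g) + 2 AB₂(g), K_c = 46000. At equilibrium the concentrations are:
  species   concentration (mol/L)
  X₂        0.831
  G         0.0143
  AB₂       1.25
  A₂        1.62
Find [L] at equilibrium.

[L] = 0.121 mol/L

At equilibrium, K_c = [A₂]³·[AB₂]² / ([G]·[L]²·[X₂]²) = 46000.
(1.62)³·(1.25)² / ((0.0143)·([L])²·(0.831)²) = 46000
[L]² = 0.0146 ⇒ [L] = 0.121 mol/L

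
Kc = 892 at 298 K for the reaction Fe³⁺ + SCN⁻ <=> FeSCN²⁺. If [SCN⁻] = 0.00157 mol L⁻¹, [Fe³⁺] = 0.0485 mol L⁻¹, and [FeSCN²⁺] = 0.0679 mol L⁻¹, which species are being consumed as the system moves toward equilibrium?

Qc = [FeSCN²⁺] / ([Fe³⁺]·[SCN⁻]) = (0.0679) / ((0.0485)·(0.00157)) = 892
Qc = 892 = Kc; the system is at equilibrium.

none (at equilibrium)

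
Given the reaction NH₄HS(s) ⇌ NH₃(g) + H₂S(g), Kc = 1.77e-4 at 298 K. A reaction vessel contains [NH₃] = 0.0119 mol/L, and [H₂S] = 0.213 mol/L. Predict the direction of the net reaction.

(NH₄HS is a pure solid — omitted from Qc.)
Qc = [NH₃]·[H₂S] = (0.0119)·(0.213) = 0.00253
Qc = 0.00253 > Kc = 1.77e-4, so the reverse reaction proceeds.

toward reactants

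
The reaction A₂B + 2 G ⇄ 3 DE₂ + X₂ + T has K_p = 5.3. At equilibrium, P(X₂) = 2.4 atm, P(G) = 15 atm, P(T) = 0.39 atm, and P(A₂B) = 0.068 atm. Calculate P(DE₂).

At equilibrium, K_p = P(DE₂)³·P(X₂)·P(T) / (P(A₂B)·P(G)²) = 5.3.
(P(DE₂))³·(2.4)·(0.39) / ((0.068)·(15)²) = 5.3
P(DE₂)³ = 86.6 ⇒ P(DE₂) = 4.4 atm

P(DE₂) = 4.4 atm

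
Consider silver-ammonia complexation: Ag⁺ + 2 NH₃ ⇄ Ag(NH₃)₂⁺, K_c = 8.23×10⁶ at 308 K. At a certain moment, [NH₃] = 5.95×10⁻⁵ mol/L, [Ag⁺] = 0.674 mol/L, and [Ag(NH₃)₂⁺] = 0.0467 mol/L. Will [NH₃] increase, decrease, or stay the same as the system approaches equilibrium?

increase

Q_c = [Ag(NH₃)₂⁺] / ([Ag⁺]·[NH₃]²) = (0.0467) / ((0.674)·(5.95×10⁻⁵)²) = 1.96×10⁷
Q_c = 1.96×10⁷ > K_c = 8.23×10⁶: net reverse reaction.
NH₃ is a reactant, so it increases.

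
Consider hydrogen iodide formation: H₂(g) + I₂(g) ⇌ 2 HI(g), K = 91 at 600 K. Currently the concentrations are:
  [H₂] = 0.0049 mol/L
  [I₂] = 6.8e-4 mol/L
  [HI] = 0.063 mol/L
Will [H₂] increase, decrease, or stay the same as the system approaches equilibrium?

increase

Q = [HI]² / ([H₂]·[I₂]) = (0.063)² / ((0.0049)·(6.8e-4)) = 1200
Q = 1200 > K = 91: net reverse reaction.
H₂ is a reactant, so it increases.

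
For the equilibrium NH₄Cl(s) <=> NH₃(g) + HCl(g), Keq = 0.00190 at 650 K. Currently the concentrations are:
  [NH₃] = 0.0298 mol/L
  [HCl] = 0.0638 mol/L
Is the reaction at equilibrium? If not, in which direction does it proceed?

at equilibrium

(NH₄Cl is a pure solid — omitted from Q.)
Q = [NH₃]·[HCl] = (0.0298)·(0.0638) = 0.00190
Q = 0.00190 = Keq, so the system is already at equilibrium.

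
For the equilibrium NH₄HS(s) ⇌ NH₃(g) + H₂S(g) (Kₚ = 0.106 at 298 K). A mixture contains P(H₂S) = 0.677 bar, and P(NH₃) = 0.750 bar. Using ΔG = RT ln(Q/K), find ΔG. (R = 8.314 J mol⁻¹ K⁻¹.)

ΔG = 3.88 kJ/mol

(NH₄HS is a pure solid — omitted from Qₚ.)
Qₚ = P(NH₃)·P(H₂S) = (0.750)·(0.677) = 0.508
ΔG = RT ln(Qₚ/Kₚ) = (8.314 J mol⁻¹ K⁻¹)(298 K) × ln(0.508/0.106)
   = (2.478 kJ/mol)(1.567) = 3.88 kJ/mol
ΔG > 0, so the forward reaction is non-spontaneous (proceeds in reverse).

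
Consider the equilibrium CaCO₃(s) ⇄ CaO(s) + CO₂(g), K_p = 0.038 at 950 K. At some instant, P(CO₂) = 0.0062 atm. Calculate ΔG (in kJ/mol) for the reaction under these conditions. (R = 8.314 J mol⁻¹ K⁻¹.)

ΔG = -14.3 kJ/mol

(CaCO₃, CaO are pure solids — omitted from Q_p.)
Q_p = P(CO₂) = 0.00620
ΔG = RT ln(Q_p/K_p) = (8.314 J mol⁻¹ K⁻¹)(950 K) × ln(0.00620/0.038)
   = (7.898 kJ/mol)(-1.813) = -14.3 kJ/mol
ΔG < 0, so the forward reaction is spontaneous (proceeds forward).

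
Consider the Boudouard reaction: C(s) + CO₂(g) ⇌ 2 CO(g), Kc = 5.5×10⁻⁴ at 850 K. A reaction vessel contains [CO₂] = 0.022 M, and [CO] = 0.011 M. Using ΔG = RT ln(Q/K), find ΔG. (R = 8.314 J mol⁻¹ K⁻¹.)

ΔG = 16.3 kJ/mol

(C is a pure solid — omitted from Qc.)
Qc = [CO]² / [CO₂] = (0.011)² / (0.022) = 0.00550
ΔG = RT ln(Qc/Kc) = (8.314 J mol⁻¹ K⁻¹)(850 K) × ln(0.00550/5.5×10⁻⁴)
   = (7.067 kJ/mol)(2.303) = 16.3 kJ/mol
ΔG > 0, so the forward reaction is non-spontaneous (proceeds in reverse).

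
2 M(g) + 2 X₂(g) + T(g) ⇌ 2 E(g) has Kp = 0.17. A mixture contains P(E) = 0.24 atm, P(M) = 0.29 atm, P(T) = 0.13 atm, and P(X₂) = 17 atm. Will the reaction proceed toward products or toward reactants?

Qp = P(E)² / (P(M)²·P(X₂)²·P(T)) = (0.24)² / ((0.29)²·(17)²·(0.13)) = 0.018
Qp = 0.018 < Kp = 0.17, so the forward reaction proceeds.

forward (toward products)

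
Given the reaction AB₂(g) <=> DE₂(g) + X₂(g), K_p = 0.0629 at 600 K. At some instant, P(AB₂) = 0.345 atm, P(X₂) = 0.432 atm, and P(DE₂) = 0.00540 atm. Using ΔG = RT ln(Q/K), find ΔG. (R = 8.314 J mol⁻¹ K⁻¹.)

Q_p = P(DE₂)·P(X₂) / P(AB₂) = (0.00540)·(0.432) / (0.345) = 0.00676
ΔG = RT ln(Q_p/K_p) = (8.314 J mol⁻¹ K⁻¹)(600 K) × ln(0.00676/0.0629)
   = (4.988 kJ/mol)(-2.231) = -11.1 kJ/mol
ΔG < 0, so the forward reaction is spontaneous (proceeds forward).

ΔG = -11.1 kJ/mol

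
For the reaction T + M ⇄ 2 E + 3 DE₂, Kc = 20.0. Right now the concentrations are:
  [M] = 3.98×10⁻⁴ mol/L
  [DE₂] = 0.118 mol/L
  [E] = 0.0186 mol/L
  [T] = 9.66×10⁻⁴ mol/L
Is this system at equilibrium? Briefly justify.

no; Q < K, reaction proceeds forward

Qc = [E]²·[DE₂]³ / ([T]·[M]) = (0.0186)²·(0.118)³ / ((9.66×10⁻⁴)·(3.98×10⁻⁴)) = 1.48
Qc = 1.48 < Kc = 20.0: net forward reaction.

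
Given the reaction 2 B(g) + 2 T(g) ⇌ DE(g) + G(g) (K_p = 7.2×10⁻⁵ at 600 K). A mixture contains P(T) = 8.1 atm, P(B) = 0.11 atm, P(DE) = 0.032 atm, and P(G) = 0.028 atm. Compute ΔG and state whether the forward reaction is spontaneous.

ΔG = 13.7 kJ/mol; the forward reaction is non-spontaneous

Q_p = P(DE)·P(G) / (P(B)²·P(T)²) = (0.032)·(0.028) / ((0.11)²·(8.1)²) = 0.00113
ΔG = RT ln(Q_p/K_p) = (8.314 J mol⁻¹ K⁻¹)(600 K) × ln(0.00113/7.2×10⁻⁵)
   = (4.988 kJ/mol)(2.753) = 13.7 kJ/mol
ΔG > 0, so the forward reaction is non-spontaneous (proceeds in reverse).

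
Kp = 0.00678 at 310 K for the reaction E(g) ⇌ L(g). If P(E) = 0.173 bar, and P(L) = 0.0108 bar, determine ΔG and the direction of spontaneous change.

ΔG = 5.72 kJ/mol; the forward reaction is non-spontaneous

Qp = P(L) / P(E) = (0.0108) / (0.173) = 0.0624
ΔG = RT ln(Qp/Kp) = (8.314 J mol⁻¹ K⁻¹)(310 K) × ln(0.0624/0.00678)
   = (2.577 kJ/mol)(2.220) = 5.72 kJ/mol
ΔG > 0, so the forward reaction is non-spontaneous (proceeds in reverse).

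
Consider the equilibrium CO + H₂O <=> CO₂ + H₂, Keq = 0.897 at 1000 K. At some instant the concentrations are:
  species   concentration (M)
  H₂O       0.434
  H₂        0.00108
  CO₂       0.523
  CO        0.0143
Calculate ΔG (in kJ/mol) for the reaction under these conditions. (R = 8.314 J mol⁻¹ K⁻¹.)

Q = [CO₂]·[H₂] / ([CO]·[H₂O]) = (0.523)·(0.00108) / ((0.0143)·(0.434)) = 0.0910
ΔG = RT ln(Q/Keq) = (8.314 J mol⁻¹ K⁻¹)(1000 K) × ln(0.0910/0.897)
   = (8.314 kJ/mol)(-2.288) = -19.0 kJ/mol
ΔG < 0, so the forward reaction is spontaneous (proceeds forward).

ΔG = -19.0 kJ/mol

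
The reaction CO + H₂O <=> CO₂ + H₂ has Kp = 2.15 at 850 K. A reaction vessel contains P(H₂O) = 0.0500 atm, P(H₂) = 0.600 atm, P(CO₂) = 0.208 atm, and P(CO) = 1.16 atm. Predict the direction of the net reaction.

Qp = P(CO₂)·P(H₂) / (P(CO)·P(H₂O)) = (0.208)·(0.600) / ((1.16)·(0.0500)) = 2.15
Qp = 2.15 = Kp, so the system is already at equilibrium.

neither direction; the system is at equilibrium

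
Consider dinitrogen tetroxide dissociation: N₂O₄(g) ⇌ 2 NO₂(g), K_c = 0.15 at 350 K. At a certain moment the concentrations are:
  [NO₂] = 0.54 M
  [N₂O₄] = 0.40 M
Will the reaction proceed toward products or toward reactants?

Q_c = [NO₂]² / [N₂O₄] = (0.54)² / (0.40) = 0.73
Q_c = 0.73 > K_c = 0.15, so the reverse reaction proceeds.

toward reactants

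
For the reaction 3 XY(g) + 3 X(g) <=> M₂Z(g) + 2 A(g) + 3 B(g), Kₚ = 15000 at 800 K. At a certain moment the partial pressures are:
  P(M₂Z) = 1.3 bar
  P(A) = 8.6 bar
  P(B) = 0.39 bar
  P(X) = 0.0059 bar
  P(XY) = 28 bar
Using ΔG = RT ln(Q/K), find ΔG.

Qₚ = P(M₂Z)·P(A)²·P(B)³ / (P(XY)³·P(X)³) = (1.3)·(8.6)²·(0.39)³ / ((28)³·(0.0059)³) = 1270
ΔG = RT ln(Qₚ/Kₚ) = (8.314 J mol⁻¹ K⁻¹)(800 K) × ln(1270/15000)
   = (6.651 kJ/mol)(-2.469) = -16.4 kJ/mol
ΔG < 0, so the forward reaction is spontaneous (proceeds forward).

ΔG = -16.4 kJ/mol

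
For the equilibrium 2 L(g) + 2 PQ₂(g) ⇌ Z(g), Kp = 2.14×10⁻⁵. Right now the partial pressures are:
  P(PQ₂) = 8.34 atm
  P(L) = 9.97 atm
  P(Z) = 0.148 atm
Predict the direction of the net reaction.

Qp = P(Z) / (P(L)²·P(PQ₂)²) = (0.148) / ((9.97)²·(8.34)²) = 2.14×10⁻⁵
Qp = 2.14×10⁻⁵ = Kp, so the system is already at equilibrium.

no net change (already at equilibrium)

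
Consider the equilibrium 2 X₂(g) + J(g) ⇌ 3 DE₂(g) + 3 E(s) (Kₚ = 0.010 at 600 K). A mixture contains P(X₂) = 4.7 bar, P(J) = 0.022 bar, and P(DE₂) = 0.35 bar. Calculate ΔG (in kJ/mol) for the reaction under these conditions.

ΔG = 10.9 kJ/mol

(E is a pure solid — omitted from Qₚ.)
Qₚ = P(DE₂)³ / (P(X₂)²·P(J)) = (0.35)³ / ((4.7)²·(0.022)) = 0.0882
ΔG = RT ln(Qₚ/Kₚ) = (8.314 J mol⁻¹ K⁻¹)(600 K) × ln(0.0882/0.010)
   = (4.988 kJ/mol)(2.177) = 10.9 kJ/mol
ΔG > 0, so the forward reaction is non-spontaneous (proceeds in reverse).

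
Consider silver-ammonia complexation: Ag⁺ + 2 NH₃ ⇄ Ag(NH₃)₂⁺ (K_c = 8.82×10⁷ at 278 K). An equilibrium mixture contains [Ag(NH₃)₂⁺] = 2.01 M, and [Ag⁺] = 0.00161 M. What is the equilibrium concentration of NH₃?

[NH₃] = 0.00376 M

At equilibrium, K_c = [Ag(NH₃)₂⁺] / ([Ag⁺]·[NH₃]²) = 8.82×10⁷.
(2.01) / ((0.00161)·([NH₃])²) = 8.82×10⁷
[NH₃]² = 1.42×10⁻⁵ ⇒ [NH₃] = 0.00376 M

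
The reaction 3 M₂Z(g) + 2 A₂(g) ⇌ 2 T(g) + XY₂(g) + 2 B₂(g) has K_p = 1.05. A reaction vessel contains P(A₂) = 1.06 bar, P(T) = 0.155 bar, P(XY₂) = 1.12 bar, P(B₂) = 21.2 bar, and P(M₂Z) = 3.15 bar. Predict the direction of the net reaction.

Q_p = P(T)²·P(XY₂)·P(B₂)² / (P(M₂Z)³·P(A₂)²) = (0.155)²·(1.12)·(21.2)² / ((3.15)³·(1.06)²) = 0.344
Q_p = 0.344 < K_p = 1.05, so the forward reaction proceeds.

toward products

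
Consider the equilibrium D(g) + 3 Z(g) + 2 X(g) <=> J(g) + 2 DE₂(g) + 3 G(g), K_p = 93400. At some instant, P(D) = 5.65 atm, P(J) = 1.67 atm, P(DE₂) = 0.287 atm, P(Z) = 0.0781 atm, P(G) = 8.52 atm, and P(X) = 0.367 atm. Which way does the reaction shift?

Q_p = P(J)·P(DE₂)²·P(G)³ / (P(D)·P(Z)³·P(X)²) = (1.67)·(0.287)²·(8.52)³ / ((5.65)·(0.0781)³·(0.367)²) = 2.35e5
Q_p = 2.35e5 > K_p = 93400, so the reverse reaction proceeds.

to the left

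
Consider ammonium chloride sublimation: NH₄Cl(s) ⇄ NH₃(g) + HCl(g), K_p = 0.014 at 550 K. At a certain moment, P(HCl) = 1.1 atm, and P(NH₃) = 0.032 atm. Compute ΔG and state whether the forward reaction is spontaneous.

(NH₄Cl is a pure solid — omitted from Q_p.)
Q_p = P(NH₃)·P(HCl) = (0.032)·(1.1) = 0.0352
ΔG = RT ln(Q_p/K_p) = (8.314 J mol⁻¹ K⁻¹)(550 K) × ln(0.0352/0.014)
   = (4.573 kJ/mol)(0.9220) = 4.22 kJ/mol
ΔG > 0, so the forward reaction is non-spontaneous (proceeds in reverse).

ΔG = 4.22 kJ/mol; the forward reaction is non-spontaneous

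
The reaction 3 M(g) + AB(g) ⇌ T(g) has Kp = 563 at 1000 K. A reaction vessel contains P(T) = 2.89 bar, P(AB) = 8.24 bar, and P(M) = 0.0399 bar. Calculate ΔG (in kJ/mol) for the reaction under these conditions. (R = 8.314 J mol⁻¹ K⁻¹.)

Qp = P(T) / (P(M)³·P(AB)) = (2.89) / ((0.0399)³·(8.24)) = 5520
ΔG = RT ln(Qp/Kp) = (8.314 J mol⁻¹ K⁻¹)(1000 K) × ln(5520/563)
   = (8.314 kJ/mol)(2.283) = 19.0 kJ/mol
ΔG > 0, so the forward reaction is non-spontaneous (proceeds in reverse).

ΔG = 19.0 kJ/mol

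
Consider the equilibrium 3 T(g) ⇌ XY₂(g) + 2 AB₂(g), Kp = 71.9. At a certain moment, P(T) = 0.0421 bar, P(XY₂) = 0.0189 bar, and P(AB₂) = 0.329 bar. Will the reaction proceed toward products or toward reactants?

Qp = P(XY₂)·P(AB₂)² / P(T)³ = (0.0189)·(0.329)² / (0.0421)³ = 27.4
Qp = 27.4 < Kp = 71.9, so the forward reaction proceeds.

to the right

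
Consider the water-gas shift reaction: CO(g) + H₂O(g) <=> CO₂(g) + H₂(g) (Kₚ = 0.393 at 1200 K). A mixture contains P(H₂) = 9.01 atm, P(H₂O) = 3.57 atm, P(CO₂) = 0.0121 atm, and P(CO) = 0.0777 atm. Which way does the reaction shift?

Qₚ = P(CO₂)·P(H₂) / (P(CO)·P(H₂O)) = (0.0121)·(9.01) / ((0.0777)·(3.57)) = 0.393
Qₚ = 0.393 = Kₚ, so the system is already at equilibrium.

neither direction; the system is at equilibrium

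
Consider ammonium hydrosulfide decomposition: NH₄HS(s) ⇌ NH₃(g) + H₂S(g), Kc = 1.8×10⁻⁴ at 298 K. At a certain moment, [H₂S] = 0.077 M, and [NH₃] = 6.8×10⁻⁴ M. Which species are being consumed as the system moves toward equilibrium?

(NH₄HS is a pure solid — omitted from Qc.)
Qc = [NH₃]·[H₂S] = (6.8×10⁻⁴)·(0.077) = 5.2×10⁻⁵
Qc = 5.2×10⁻⁵ < Kc = 1.8×10⁻⁴: net forward reaction.

NH₄HS (reactants)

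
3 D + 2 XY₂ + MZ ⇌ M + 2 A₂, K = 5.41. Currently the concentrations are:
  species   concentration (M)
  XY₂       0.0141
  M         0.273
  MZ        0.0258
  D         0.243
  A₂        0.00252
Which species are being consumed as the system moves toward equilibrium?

M, A₂ (products)

Q = [M]·[A₂]² / ([D]³·[XY₂]²·[MZ]) = (0.273)·(0.00252)² / ((0.243)³·(0.0141)²·(0.0258)) = 23.6
Q = 23.6 > K = 5.41: net reverse reaction.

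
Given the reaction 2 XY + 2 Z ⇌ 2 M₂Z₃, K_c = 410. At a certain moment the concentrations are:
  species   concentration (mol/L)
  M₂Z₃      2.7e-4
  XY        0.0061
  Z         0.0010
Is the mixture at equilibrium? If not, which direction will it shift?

no; Q > K, reaction proceeds in reverse

Q_c = [M₂Z₃]² / ([XY]²·[Z]²) = (2.7e-4)² / ((0.0061)²·(0.0010)²) = 2000
Q_c = 2000 > K_c = 410: net reverse reaction.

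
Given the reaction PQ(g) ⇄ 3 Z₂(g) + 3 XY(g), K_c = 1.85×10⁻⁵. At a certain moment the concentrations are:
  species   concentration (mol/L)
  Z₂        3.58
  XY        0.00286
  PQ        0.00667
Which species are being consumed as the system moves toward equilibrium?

Z₂, XY (products)

Q_c = [Z₂]³·[XY]³ / [PQ] = (3.58)³·(0.00286)³ / (0.00667) = 1.61×10⁻⁴
Q_c = 1.61×10⁻⁴ > K_c = 1.85×10⁻⁵: net reverse reaction.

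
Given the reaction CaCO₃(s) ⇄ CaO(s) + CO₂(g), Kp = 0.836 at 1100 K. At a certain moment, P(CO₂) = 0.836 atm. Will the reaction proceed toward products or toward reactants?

(CaCO₃, CaO are pure solids — omitted from Qp.)
Qp = P(CO₂) = 0.836
Qp = 0.836 = Kp, so the system is already at equilibrium.

no net change (already at equilibrium)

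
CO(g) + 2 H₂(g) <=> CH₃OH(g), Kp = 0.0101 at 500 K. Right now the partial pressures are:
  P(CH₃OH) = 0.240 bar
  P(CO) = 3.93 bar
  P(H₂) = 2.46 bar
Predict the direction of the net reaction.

at equilibrium

Qp = P(CH₃OH) / (P(CO)·P(H₂)²) = (0.240) / ((3.93)·(2.46)²) = 0.0101
Qp = 0.0101 = Kp, so the system is already at equilibrium.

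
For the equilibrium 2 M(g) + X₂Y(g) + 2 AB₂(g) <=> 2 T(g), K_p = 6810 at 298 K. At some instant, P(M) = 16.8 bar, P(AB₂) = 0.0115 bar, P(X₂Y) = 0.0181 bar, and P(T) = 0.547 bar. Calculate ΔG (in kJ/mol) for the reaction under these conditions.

ΔG = -6.77 kJ/mol

Q_p = P(T)² / (P(M)²·P(X₂Y)·P(AB₂)²) = (0.547)² / ((16.8)²·(0.0181)·(0.0115)²) = 443
ΔG = RT ln(Q_p/K_p) = (8.314 J mol⁻¹ K⁻¹)(298 K) × ln(443/6810)
   = (2.478 kJ/mol)(-2.733) = -6.77 kJ/mol
ΔG < 0, so the forward reaction is spontaneous (proceeds forward).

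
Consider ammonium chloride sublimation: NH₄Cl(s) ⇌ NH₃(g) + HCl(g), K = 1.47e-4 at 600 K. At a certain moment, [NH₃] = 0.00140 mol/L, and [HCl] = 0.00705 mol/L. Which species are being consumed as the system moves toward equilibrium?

NH₄Cl (reactants)

(NH₄Cl is a pure solid — omitted from Q.)
Q = [NH₃]·[HCl] = (0.00140)·(0.00705) = 9.87e-6
Q = 9.87e-6 < K = 1.47e-4: net forward reaction.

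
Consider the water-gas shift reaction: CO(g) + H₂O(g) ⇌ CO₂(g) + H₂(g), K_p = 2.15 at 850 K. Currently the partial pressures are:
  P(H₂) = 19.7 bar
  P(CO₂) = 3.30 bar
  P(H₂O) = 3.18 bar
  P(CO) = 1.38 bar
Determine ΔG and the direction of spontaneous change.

ΔG = 13.6 kJ/mol; the forward reaction is non-spontaneous

Q_p = P(CO₂)·P(H₂) / (P(CO)·P(H₂O)) = (3.30)·(19.7) / ((1.38)·(3.18)) = 14.8
ΔG = RT ln(Q_p/K_p) = (8.314 J mol⁻¹ K⁻¹)(850 K) × ln(14.8/2.15)
   = (7.067 kJ/mol)(1.929) = 13.6 kJ/mol
ΔG > 0, so the forward reaction is non-spontaneous (proceeds in reverse).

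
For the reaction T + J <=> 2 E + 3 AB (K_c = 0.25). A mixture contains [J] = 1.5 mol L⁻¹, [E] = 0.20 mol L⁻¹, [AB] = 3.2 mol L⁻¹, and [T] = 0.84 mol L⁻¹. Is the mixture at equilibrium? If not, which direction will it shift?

Q_c = [E]²·[AB]³ / ([T]·[J]) = (0.20)²·(3.2)³ / ((0.84)·(1.5)) = 1.0
Q_c = 1.0 > K_c = 0.25: net reverse reaction.

no; Q > K, reaction proceeds in reverse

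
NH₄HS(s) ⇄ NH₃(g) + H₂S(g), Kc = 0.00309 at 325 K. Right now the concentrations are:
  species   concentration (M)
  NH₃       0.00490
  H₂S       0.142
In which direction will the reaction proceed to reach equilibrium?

to the right

(NH₄HS is a pure solid — omitted from Qc.)
Qc = [NH₃]·[H₂S] = (0.00490)·(0.142) = 6.96×10⁻⁴
Qc = 6.96×10⁻⁴ < Kc = 0.00309, so the forward reaction proceeds.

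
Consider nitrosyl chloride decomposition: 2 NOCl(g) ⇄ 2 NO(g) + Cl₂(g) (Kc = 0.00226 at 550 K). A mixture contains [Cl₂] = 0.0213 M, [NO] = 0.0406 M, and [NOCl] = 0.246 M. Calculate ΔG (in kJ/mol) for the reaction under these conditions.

Qc = [NO]²·[Cl₂] / [NOCl]² = (0.0406)²·(0.0213) / (0.246)² = 5.80e-4
ΔG = RT ln(Qc/Kc) = (8.314 J mol⁻¹ K⁻¹)(550 K) × ln(5.80e-4/0.00226)
   = (4.573 kJ/mol)(-1.360) = -6.22 kJ/mol
ΔG < 0, so the forward reaction is spontaneous (proceeds forward).

ΔG = -6.22 kJ/mol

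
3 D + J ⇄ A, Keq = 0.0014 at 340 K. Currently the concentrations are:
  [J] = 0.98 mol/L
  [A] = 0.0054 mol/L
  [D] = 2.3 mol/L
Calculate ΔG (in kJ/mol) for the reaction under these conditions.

ΔG = -3.19 kJ/mol

Q = [A] / ([D]³·[J]) = (0.0054) / ((2.3)³·(0.98)) = 4.53e-4
ΔG = RT ln(Q/Keq) = (8.314 J mol⁻¹ K⁻¹)(340 K) × ln(4.53e-4/0.0014)
   = (2.827 kJ/mol)(-1.128) = -3.19 kJ/mol
ΔG < 0, so the forward reaction is spontaneous (proceeds forward).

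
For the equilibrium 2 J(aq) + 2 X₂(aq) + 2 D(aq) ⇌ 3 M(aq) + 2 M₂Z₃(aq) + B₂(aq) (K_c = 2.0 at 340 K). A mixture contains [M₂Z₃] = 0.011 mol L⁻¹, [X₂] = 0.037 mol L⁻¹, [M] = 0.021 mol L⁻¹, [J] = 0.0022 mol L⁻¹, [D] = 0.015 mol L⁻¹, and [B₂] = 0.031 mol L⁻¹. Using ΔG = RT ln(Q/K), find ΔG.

Q_c = [M]³·[M₂Z₃]²·[B₂] / ([J]²·[X₂]²·[D]²) = (0.021)³·(0.011)²·(0.031) / ((0.0022)²·(0.037)²·(0.015)²) = 23.3
ΔG = RT ln(Q_c/K_c) = (8.314 J mol⁻¹ K⁻¹)(340 K) × ln(23.3/2.0)
   = (2.827 kJ/mol)(2.455) = 6.94 kJ/mol
ΔG > 0, so the forward reaction is non-spontaneous (proceeds in reverse).

ΔG = 6.94 kJ/mol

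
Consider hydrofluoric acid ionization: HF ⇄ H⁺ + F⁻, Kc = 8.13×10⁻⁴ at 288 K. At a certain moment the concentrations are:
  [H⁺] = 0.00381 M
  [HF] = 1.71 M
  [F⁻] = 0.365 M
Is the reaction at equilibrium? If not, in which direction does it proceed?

Qc = [H⁺]·[F⁻] / [HF] = (0.00381)·(0.365) / (1.71) = 8.13×10⁻⁴
Qc = 8.13×10⁻⁴ = Kc, so the system is already at equilibrium.

no net change (already at equilibrium)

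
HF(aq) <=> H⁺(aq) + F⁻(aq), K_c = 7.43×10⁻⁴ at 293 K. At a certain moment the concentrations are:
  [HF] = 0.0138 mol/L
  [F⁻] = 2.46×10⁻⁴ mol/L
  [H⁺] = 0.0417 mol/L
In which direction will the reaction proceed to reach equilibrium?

Q_c = [H⁺]·[F⁻] / [HF] = (0.0417)·(2.46×10⁻⁴) / (0.0138) = 7.43×10⁻⁴
Q_c = 7.43×10⁻⁴ = K_c, so the system is already at equilibrium.

at equilibrium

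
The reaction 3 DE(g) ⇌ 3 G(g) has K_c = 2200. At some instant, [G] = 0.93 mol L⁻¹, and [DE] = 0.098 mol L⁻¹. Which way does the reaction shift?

Q_c = [G]³ / [DE]³ = (0.93)³ / (0.098)³ = 850
Q_c = 850 < K_c = 2200, so the forward reaction proceeds.

forward (toward products)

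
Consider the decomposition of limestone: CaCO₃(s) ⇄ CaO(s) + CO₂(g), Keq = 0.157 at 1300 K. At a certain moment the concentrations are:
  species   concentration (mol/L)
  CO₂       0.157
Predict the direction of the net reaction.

neither direction; the system is at equilibrium

(CaCO₃, CaO are pure solids — omitted from Q.)
Q = [CO₂] = 0.157
Q = 0.157 = Keq, so the system is already at equilibrium.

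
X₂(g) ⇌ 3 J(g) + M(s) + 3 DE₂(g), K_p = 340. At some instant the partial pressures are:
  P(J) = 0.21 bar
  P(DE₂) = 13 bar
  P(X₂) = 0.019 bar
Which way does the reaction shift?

(M is a pure solid — omitted from Q_p.)
Q_p = P(J)³·P(DE₂)³ / P(X₂) = (0.21)³·(13)³ / (0.019) = 1100
Q_p = 1100 > K_p = 340, so the reverse reaction proceeds.

to the left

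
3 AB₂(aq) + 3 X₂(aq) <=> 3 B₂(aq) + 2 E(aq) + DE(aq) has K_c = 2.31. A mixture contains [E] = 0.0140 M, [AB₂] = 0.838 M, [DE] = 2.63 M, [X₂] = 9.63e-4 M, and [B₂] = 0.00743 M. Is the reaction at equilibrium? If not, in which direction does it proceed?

Q_c = [B₂]³·[E]²·[DE] / ([AB₂]³·[X₂]³) = (0.00743)³·(0.0140)²·(2.63) / ((0.838)³·(9.63e-4)³) = 0.402
Q_c = 0.402 < K_c = 2.31, so the forward reaction proceeds.

forward (toward products)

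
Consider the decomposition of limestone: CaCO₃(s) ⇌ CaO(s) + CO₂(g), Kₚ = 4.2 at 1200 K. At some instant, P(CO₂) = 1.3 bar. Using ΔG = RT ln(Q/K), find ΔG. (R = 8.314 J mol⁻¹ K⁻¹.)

(CaCO₃, CaO are pure solids — omitted from Qₚ.)
Qₚ = P(CO₂) = 1.30
ΔG = RT ln(Qₚ/Kₚ) = (8.314 J mol⁻¹ K⁻¹)(1200 K) × ln(1.30/4.2)
   = (9.977 kJ/mol)(-1.173) = -11.7 kJ/mol
ΔG < 0, so the forward reaction is spontaneous (proceeds forward).

ΔG = -11.7 kJ/mol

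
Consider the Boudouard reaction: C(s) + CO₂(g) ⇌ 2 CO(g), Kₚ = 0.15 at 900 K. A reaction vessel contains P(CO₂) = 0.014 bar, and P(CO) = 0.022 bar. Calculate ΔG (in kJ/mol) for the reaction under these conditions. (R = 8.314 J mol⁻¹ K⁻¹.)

ΔG = -11.0 kJ/mol

(C is a pure solid — omitted from Qₚ.)
Qₚ = P(CO)² / P(CO₂) = (0.022)² / (0.014) = 0.0346
ΔG = RT ln(Qₚ/Kₚ) = (8.314 J mol⁻¹ K⁻¹)(900 K) × ln(0.0346/0.15)
   = (7.483 kJ/mol)(-1.467) = -11.0 kJ/mol
ΔG < 0, so the forward reaction is spontaneous (proceeds forward).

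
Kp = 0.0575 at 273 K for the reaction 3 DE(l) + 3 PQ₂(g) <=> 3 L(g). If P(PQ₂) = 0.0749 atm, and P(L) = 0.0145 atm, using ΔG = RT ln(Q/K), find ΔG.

ΔG = -4.70 kJ/mol

(DE is a pure liquid — omitted from Qp.)
Qp = P(L)³ / P(PQ₂)³ = (0.0145)³ / (0.0749)³ = 0.00726
ΔG = RT ln(Qp/Kp) = (8.314 J mol⁻¹ K⁻¹)(273 K) × ln(0.00726/0.0575)
   = (2.270 kJ/mol)(-2.069) = -4.70 kJ/mol
ΔG < 0, so the forward reaction is spontaneous (proceeds forward).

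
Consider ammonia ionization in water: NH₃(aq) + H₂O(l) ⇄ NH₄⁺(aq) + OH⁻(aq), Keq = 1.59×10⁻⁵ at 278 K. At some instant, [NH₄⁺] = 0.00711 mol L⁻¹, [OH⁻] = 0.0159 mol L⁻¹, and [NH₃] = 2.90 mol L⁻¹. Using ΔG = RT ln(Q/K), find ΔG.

(H₂O is a pure liquid — omitted from Q.)
Q = [NH₄⁺]·[OH⁻] / [NH₃] = (0.00711)·(0.0159) / (2.90) = 3.90×10⁻⁵
ΔG = RT ln(Q/Keq) = (8.314 J mol⁻¹ K⁻¹)(278 K) × ln(3.90×10⁻⁵/1.59×10⁻⁵)
   = (2.311 kJ/mol)(0.8972) = 2.07 kJ/mol
ΔG > 0, so the forward reaction is non-spontaneous (proceeds in reverse).

ΔG = 2.07 kJ/mol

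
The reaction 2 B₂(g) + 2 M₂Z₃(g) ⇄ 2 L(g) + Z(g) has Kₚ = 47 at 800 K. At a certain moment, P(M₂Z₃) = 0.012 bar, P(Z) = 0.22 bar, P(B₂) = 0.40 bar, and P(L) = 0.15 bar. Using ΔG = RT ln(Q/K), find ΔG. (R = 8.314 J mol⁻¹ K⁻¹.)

Qₚ = P(L)²·P(Z) / (P(B₂)²·P(M₂Z₃)²) = (0.15)²·(0.22) / ((0.40)²·(0.012)²) = 215
ΔG = RT ln(Qₚ/Kₚ) = (8.314 J mol⁻¹ K⁻¹)(800 K) × ln(215/47)
   = (6.651 kJ/mol)(1.520) = 10.1 kJ/mol
ΔG > 0, so the forward reaction is non-spontaneous (proceeds in reverse).

ΔG = 10.1 kJ/mol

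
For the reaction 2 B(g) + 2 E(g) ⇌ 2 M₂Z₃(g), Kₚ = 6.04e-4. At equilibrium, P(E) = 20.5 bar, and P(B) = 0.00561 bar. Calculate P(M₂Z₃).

At equilibrium, Kₚ = P(M₂Z₃)² / (P(B)²·P(E)²) = 6.04e-4.
(P(M₂Z₃))² / ((0.00561)²·(20.5)²) = 6.04e-4
P(M₂Z₃)² = 7.99e-6 ⇒ P(M₂Z₃) = 0.00283 bar

P(M₂Z₃) = 0.00283 bar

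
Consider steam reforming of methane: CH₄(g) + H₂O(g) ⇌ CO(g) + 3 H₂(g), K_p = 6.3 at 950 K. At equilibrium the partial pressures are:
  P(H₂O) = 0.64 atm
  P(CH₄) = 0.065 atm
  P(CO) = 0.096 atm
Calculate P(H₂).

At equilibrium, K_p = P(CO)·P(H₂)³ / (P(CH₄)·P(H₂O)) = 6.3.
(0.096)·(P(H₂))³ / ((0.065)·(0.64)) = 6.3
P(H₂)³ = 2.73 ⇒ P(H₂) = 1.4 atm

P(H₂) = 1.4 atm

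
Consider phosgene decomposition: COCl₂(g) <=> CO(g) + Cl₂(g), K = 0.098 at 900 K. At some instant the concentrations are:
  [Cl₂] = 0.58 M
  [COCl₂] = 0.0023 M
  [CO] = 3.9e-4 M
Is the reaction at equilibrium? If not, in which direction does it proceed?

at equilibrium

Q = [CO]·[Cl₂] / [COCl₂] = (3.9e-4)·(0.58) / (0.0023) = 0.098
Q = 0.098 = K, so the system is already at equilibrium.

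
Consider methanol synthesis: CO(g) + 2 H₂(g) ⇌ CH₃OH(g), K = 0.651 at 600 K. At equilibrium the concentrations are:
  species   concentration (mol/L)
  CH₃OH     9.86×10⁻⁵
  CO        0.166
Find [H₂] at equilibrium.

At equilibrium, K = [CH₃OH] / ([CO]·[H₂]²) = 0.651.
(9.86×10⁻⁵) / ((0.166)·([H₂])²) = 0.651
[H₂]² = 9.12×10⁻⁴ ⇒ [H₂] = 0.0302 mol/L

[H₂] = 0.0302 mol/L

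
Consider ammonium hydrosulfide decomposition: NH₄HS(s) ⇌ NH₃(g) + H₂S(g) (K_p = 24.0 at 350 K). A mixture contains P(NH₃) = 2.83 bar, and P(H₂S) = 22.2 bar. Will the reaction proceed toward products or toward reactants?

to the left

(NH₄HS is a pure solid — omitted from Q_p.)
Q_p = P(NH₃)·P(H₂S) = (2.83)·(22.2) = 62.8
Q_p = 62.8 > K_p = 24.0, so the reverse reaction proceeds.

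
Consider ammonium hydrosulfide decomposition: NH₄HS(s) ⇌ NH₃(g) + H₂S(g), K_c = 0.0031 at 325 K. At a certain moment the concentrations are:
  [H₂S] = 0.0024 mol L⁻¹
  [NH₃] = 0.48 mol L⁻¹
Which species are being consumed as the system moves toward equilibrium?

NH₄HS (reactants)

(NH₄HS is a pure solid — omitted from Q_c.)
Q_c = [NH₃]·[H₂S] = (0.48)·(0.0024) = 0.0012
Q_c = 0.0012 < K_c = 0.0031: net forward reaction.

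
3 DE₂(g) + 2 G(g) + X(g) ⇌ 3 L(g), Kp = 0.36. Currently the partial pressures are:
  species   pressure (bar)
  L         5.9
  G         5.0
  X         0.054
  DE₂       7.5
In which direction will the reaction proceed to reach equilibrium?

Qp = P(L)³ / (P(DE₂)³·P(G)²·P(X)) = (5.9)³ / ((7.5)³·(5.0)²·(0.054)) = 0.36
Qp = 0.36 = Kp, so the system is already at equilibrium.

no net change (already at equilibrium)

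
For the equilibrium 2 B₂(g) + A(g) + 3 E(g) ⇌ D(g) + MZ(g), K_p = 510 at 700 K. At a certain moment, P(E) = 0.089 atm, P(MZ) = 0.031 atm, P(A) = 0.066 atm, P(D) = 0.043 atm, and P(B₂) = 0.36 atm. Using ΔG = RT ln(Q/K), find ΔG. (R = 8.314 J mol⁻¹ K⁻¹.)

Q_p = P(D)·P(MZ) / (P(B₂)²·P(A)·P(E)³) = (0.043)·(0.031) / ((0.36)²·(0.066)·(0.089)³) = 221
ΔG = RT ln(Q_p/K_p) = (8.314 J mol⁻¹ K⁻¹)(700 K) × ln(221/510)
   = (5.820 kJ/mol)(-0.8362) = -4.87 kJ/mol
ΔG < 0, so the forward reaction is spontaneous (proceeds forward).

ΔG = -4.87 kJ/mol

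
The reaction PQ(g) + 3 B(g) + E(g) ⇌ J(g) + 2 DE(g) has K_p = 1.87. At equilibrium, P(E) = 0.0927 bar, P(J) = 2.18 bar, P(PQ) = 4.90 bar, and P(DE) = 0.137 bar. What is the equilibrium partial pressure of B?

At equilibrium, K_p = P(J)·P(DE)² / (P(PQ)·P(B)³·P(E)) = 1.87.
(2.18)·(0.137)² / ((4.90)·(P(B))³·(0.0927)) = 1.87
P(B)³ = 0.0482 ⇒ P(B) = 0.364 bar

P(B) = 0.364 bar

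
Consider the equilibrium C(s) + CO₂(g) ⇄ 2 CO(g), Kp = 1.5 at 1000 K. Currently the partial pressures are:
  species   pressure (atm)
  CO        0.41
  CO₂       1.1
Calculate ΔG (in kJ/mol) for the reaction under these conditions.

ΔG = -19.0 kJ/mol

(C is a pure solid — omitted from Qp.)
Qp = P(CO)² / P(CO₂) = (0.41)² / (1.1) = 0.153
ΔG = RT ln(Qp/Kp) = (8.314 J mol⁻¹ K⁻¹)(1000 K) × ln(0.153/1.5)
   = (8.314 kJ/mol)(-2.283) = -19.0 kJ/mol
ΔG < 0, so the forward reaction is spontaneous (proceeds forward).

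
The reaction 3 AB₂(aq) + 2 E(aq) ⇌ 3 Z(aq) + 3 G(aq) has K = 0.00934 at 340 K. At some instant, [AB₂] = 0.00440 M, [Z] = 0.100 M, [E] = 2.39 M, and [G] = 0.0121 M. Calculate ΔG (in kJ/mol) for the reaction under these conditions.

Q = [Z]³·[G]³ / ([AB₂]³·[E]²) = (0.100)³·(0.0121)³ / ((0.00440)³·(2.39)²) = 0.00364
ΔG = RT ln(Q/K) = (8.314 J mol⁻¹ K⁻¹)(340 K) × ln(0.00364/0.00934)
   = (2.827 kJ/mol)(-0.9423) = -2.66 kJ/mol
ΔG < 0, so the forward reaction is spontaneous (proceeds forward).

ΔG = -2.66 kJ/mol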